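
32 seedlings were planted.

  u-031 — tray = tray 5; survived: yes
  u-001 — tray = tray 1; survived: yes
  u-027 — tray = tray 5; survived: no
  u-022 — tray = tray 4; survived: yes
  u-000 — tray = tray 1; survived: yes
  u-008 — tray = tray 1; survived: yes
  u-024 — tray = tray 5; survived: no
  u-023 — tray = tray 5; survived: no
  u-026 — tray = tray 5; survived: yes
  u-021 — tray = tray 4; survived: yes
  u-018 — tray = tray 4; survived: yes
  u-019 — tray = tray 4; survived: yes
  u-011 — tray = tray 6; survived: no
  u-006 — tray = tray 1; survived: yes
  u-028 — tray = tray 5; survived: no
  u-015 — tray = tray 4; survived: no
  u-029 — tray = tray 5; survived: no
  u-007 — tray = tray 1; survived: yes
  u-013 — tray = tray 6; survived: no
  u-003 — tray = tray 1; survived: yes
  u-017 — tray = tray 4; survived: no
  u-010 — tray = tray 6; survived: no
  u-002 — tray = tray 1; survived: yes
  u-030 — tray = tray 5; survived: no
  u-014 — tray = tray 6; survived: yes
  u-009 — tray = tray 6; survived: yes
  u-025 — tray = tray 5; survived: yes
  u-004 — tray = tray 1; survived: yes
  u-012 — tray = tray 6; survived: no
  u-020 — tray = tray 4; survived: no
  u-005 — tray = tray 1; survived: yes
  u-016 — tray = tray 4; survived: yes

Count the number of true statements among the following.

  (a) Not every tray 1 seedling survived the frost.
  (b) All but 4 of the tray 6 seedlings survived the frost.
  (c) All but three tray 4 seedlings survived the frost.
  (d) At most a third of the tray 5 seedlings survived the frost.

3

(a) tray 1: |A| = 9, |A ∩ B| = 9; needs A ⊄ B (|A ∖ B| ≥ 1) — false.
(b) tray 6: |A| = 6, |A ∩ B| = 2; needs |A ∖ B| = 4 — true.
(c) tray 4: |A| = 8, |A ∩ B| = 5; needs |A ∖ B| = 3 — true.
(d) tray 5: |A| = 9, |A ∩ B| = 3; needs |A ∩ B| / |A| ≤ 1/3 — true.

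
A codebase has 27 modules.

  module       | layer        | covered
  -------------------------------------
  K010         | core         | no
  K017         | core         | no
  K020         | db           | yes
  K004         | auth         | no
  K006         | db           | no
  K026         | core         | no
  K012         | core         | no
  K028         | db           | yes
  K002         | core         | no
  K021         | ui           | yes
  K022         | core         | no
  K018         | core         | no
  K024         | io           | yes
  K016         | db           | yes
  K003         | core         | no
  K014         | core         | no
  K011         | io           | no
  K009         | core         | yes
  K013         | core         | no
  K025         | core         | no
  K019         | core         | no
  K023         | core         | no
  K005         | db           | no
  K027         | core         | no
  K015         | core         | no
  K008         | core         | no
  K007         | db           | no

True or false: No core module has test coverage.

'No core module has test coverage' holds iff A ∩ B = ∅ (|A ∩ B| = 0).
|A| = 17, |A ∩ B| = 1, |A ∖ B| = 16.
So the statement is false.

False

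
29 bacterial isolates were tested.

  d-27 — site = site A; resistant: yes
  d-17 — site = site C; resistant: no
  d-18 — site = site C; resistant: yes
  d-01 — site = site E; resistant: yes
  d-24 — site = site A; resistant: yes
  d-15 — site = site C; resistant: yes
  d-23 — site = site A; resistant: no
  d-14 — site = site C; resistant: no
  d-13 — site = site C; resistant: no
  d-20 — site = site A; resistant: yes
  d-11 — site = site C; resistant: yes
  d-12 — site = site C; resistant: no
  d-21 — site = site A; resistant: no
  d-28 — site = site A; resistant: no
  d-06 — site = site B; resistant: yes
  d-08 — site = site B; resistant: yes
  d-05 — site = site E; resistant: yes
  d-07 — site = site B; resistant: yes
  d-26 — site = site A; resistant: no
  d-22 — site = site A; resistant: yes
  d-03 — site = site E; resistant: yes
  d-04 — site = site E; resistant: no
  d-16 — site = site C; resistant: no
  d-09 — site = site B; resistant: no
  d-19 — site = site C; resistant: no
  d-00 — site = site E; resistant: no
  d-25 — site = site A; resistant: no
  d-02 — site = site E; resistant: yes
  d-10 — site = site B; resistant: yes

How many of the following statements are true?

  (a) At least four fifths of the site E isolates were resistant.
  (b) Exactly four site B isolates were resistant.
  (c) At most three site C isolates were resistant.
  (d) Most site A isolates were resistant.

2

(a) site E: |A| = 6, |A ∩ B| = 4; needs |A ∩ B| / |A| ≥ 4/5 — false.
(b) site B: |A| = 5, |A ∩ B| = 4; needs |A ∩ B| = 4 — true.
(c) site C: |A| = 9, |A ∩ B| = 3; needs |A ∩ B| ≤ 3 — true.
(d) site A: |A| = 9, |A ∩ B| = 4; needs |A ∩ B| > |A ∖ B| — false.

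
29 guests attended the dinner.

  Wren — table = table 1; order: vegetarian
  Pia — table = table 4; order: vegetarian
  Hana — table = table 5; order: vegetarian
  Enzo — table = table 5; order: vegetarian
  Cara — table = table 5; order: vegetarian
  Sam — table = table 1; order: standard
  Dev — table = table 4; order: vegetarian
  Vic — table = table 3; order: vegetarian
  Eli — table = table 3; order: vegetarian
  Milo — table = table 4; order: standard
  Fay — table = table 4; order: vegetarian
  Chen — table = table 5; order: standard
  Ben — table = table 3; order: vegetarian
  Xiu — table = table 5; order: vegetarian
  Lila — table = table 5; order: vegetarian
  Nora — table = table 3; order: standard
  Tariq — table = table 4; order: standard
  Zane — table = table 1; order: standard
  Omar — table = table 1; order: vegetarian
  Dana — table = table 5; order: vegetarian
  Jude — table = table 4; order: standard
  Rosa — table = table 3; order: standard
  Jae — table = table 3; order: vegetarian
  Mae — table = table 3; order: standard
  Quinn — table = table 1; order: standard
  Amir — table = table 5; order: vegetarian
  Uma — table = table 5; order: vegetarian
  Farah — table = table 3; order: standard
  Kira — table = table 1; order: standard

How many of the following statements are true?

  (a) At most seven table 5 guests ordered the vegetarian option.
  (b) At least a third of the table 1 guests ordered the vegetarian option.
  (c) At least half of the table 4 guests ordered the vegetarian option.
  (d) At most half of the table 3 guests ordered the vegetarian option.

3

(a) table 5: |A| = 9, |A ∩ B| = 8; needs |A ∩ B| ≤ 7 — false.
(b) table 1: |A| = 6, |A ∩ B| = 2; needs |A ∩ B| / |A| ≥ 1/3 — true.
(c) table 4: |A| = 6, |A ∩ B| = 3; needs |A ∩ B| ≥ |A ∖ B| — true.
(d) table 3: |A| = 8, |A ∩ B| = 4; needs |A ∩ B| ≤ |A ∖ B| — true.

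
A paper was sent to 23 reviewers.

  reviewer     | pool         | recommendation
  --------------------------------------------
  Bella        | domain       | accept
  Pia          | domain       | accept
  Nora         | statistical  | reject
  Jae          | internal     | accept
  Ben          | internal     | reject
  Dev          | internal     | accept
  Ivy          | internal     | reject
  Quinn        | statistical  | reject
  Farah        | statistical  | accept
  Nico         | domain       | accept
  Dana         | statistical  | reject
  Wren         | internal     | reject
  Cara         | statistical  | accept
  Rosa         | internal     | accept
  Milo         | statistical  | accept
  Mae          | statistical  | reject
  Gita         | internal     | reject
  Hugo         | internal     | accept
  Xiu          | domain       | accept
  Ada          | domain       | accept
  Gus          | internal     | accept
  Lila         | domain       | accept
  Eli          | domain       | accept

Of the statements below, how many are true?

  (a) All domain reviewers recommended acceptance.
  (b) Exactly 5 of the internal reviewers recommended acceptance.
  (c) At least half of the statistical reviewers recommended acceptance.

(a) domain: |A| = 7, |A ∩ B| = 7; needs A ⊆ B, i.e. every element of A is in B (|A ∖ B| = 0) — true.
(b) internal: |A| = 9, |A ∩ B| = 5; needs |A ∩ B| = 5 — true.
(c) statistical: |A| = 7, |A ∩ B| = 3; needs |A ∩ B| ≥ |A ∖ B| — false.

2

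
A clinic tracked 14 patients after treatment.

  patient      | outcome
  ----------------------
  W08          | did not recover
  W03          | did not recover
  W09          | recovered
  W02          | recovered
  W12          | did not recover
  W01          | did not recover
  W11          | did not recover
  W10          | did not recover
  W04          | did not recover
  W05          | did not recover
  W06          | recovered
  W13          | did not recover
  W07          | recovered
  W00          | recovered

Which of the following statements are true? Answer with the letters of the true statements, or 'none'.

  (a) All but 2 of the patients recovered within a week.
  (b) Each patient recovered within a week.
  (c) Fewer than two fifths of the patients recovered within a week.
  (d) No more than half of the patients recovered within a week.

|A| = 14, |A ∩ B| = 5, |A ∖ B| = 9.
(a) |A ∖ B| = 2: fails.
(b) A ⊆ B, i.e. every element of A is in B (|A ∖ B| = 0): fails.
(c) |A ∩ B| / |A| < 2/5: holds.
(d) |A ∩ B| ≤ |A ∖ B|: holds.

(c), (d)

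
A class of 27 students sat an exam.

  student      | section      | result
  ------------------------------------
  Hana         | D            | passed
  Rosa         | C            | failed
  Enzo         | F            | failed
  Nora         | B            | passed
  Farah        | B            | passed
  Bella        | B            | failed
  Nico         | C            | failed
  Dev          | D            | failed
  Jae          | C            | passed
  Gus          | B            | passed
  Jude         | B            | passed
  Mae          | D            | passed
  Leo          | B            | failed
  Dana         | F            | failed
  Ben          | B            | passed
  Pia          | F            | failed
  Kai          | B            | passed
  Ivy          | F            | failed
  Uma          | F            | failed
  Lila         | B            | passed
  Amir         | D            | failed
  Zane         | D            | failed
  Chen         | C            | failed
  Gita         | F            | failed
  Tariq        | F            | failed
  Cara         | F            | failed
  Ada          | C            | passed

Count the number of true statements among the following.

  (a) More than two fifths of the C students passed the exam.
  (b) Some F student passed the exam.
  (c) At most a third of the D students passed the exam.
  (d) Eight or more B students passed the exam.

(a) C: |A| = 5, |A ∩ B| = 2; needs |A ∩ B| / |A| > 2/5 — false.
(b) F: |A| = 8, |A ∩ B| = 0; needs A ∩ B ≠ ∅ (|A ∩ B| ≥ 1) — false.
(c) D: |A| = 5, |A ∩ B| = 2; needs |A ∩ B| / |A| ≤ 1/3 — false.
(d) B: |A| = 9, |A ∩ B| = 7; needs |A ∩ B| ≥ 8 — false.

0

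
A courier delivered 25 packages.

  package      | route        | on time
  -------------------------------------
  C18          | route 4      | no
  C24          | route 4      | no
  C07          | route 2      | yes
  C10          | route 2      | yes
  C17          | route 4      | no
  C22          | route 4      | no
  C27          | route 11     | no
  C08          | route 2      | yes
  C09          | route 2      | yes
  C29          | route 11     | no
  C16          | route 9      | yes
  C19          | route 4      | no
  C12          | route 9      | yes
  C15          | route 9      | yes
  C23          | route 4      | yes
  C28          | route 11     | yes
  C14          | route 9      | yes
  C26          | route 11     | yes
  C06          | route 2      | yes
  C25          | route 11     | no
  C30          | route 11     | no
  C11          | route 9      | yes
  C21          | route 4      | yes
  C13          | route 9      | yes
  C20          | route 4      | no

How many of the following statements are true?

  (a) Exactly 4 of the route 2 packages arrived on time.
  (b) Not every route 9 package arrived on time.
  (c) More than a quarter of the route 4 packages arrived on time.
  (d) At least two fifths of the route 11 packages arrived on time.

(a) route 2: |A| = 5, |A ∩ B| = 5; needs |A ∩ B| = 4 — false.
(b) route 9: |A| = 6, |A ∩ B| = 6; needs A ⊄ B (|A ∖ B| ≥ 1) — false.
(c) route 4: |A| = 8, |A ∩ B| = 2; needs |A ∩ B| / |A| > 1/4 — false.
(d) route 11: |A| = 6, |A ∩ B| = 2; needs |A ∩ B| / |A| ≥ 2/5 — false.

0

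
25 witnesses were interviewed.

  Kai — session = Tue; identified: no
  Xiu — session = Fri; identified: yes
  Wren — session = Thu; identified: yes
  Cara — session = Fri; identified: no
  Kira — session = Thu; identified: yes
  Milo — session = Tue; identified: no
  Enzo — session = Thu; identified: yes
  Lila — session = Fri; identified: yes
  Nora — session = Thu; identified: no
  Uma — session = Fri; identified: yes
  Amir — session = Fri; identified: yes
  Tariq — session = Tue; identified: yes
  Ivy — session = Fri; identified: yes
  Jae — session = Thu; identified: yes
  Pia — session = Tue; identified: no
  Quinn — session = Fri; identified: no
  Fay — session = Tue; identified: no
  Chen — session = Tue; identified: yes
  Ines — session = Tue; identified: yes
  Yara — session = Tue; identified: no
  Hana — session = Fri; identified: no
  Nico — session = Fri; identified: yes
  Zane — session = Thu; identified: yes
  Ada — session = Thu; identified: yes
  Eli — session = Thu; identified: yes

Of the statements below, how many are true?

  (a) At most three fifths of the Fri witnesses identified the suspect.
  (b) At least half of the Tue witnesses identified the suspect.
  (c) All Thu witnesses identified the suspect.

0

(a) Fri: |A| = 9, |A ∩ B| = 6; needs |A ∩ B| / |A| ≤ 3/5 — false.
(b) Tue: |A| = 8, |A ∩ B| = 3; needs |A ∩ B| ≥ |A ∖ B| — false.
(c) Thu: |A| = 8, |A ∩ B| = 7; needs A ⊆ B, i.e. every element of A is in B (|A ∖ B| = 0) — false.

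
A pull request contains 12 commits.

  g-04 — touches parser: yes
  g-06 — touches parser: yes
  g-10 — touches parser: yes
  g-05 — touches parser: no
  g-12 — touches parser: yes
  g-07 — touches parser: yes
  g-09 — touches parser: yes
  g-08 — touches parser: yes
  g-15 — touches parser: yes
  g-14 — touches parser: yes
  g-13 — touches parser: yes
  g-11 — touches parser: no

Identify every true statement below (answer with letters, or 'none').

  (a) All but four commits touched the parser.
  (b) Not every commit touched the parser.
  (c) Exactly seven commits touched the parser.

|A| = 12, |A ∩ B| = 10, |A ∖ B| = 2.
(a) |A ∖ B| = 4: fails.
(b) A ⊄ B (|A ∖ B| ≥ 1): holds.
(c) |A ∩ B| = 7: fails.

(b)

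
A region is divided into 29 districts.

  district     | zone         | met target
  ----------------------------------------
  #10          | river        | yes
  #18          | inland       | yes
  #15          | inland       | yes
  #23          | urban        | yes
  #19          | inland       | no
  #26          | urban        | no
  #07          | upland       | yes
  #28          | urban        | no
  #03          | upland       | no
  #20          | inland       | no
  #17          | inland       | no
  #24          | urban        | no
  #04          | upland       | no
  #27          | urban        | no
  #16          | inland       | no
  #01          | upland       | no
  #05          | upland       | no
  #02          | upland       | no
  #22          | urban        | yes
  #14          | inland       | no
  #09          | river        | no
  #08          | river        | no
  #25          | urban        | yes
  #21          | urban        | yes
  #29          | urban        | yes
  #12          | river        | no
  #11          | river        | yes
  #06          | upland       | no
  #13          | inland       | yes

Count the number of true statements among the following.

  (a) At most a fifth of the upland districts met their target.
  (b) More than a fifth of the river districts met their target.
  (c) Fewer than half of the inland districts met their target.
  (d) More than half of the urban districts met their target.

(a) upland: |A| = 7, |A ∩ B| = 1; needs |A ∩ B| / |A| ≤ 1/5 — true.
(b) river: |A| = 5, |A ∩ B| = 2; needs |A ∩ B| / |A| > 1/5 — true.
(c) inland: |A| = 8, |A ∩ B| = 3; needs |A ∩ B| < |A ∖ B| — true.
(d) urban: |A| = 9, |A ∩ B| = 5; needs |A ∩ B| > |A ∖ B| — true.

4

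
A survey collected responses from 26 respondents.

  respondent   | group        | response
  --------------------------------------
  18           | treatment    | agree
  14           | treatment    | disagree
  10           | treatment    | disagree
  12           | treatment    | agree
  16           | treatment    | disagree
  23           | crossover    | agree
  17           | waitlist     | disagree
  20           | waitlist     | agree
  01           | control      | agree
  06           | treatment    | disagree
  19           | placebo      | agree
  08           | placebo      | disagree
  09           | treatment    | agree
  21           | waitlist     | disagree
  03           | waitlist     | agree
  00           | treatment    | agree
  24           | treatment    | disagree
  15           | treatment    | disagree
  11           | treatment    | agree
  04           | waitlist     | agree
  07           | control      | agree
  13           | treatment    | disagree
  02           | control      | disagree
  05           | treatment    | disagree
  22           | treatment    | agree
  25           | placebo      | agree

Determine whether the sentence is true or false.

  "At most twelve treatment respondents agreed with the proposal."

'At most twelve treatment respondents agreed with the proposal' holds iff |A ∩ B| ≤ 12.
A (the restrictor) = {18, 14, 10, 12, 16, 06, 09, 00, 24, 15, 11, 13, 05, 22}, |A| = 14.
A ∩ B = {18, 12, 09, 00, 11, 22}, so |A ∩ B| = 6.
|A ∩ B| = 6, so the statement is true.

True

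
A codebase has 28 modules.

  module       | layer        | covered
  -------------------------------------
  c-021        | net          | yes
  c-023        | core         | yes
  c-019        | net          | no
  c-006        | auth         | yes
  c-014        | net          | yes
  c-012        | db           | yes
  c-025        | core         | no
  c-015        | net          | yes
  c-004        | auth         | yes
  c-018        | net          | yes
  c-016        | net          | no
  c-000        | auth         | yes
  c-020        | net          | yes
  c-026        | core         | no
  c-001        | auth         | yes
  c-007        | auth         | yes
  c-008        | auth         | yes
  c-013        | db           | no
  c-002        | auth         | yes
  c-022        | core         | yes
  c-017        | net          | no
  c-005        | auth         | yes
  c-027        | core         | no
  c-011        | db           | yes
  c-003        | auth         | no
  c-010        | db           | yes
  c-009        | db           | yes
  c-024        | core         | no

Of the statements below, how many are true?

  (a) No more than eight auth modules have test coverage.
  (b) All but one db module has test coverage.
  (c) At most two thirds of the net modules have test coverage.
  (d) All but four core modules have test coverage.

4

(a) auth: |A| = 9, |A ∩ B| = 8; needs |A ∩ B| ≤ 8 — true.
(b) db: |A| = 5, |A ∩ B| = 4; needs |A ∖ B| = 1 — true.
(c) net: |A| = 8, |A ∩ B| = 5; needs |A ∩ B| / |A| ≤ 2/3 — true.
(d) core: |A| = 6, |A ∩ B| = 2; needs |A ∖ B| = 4 — true.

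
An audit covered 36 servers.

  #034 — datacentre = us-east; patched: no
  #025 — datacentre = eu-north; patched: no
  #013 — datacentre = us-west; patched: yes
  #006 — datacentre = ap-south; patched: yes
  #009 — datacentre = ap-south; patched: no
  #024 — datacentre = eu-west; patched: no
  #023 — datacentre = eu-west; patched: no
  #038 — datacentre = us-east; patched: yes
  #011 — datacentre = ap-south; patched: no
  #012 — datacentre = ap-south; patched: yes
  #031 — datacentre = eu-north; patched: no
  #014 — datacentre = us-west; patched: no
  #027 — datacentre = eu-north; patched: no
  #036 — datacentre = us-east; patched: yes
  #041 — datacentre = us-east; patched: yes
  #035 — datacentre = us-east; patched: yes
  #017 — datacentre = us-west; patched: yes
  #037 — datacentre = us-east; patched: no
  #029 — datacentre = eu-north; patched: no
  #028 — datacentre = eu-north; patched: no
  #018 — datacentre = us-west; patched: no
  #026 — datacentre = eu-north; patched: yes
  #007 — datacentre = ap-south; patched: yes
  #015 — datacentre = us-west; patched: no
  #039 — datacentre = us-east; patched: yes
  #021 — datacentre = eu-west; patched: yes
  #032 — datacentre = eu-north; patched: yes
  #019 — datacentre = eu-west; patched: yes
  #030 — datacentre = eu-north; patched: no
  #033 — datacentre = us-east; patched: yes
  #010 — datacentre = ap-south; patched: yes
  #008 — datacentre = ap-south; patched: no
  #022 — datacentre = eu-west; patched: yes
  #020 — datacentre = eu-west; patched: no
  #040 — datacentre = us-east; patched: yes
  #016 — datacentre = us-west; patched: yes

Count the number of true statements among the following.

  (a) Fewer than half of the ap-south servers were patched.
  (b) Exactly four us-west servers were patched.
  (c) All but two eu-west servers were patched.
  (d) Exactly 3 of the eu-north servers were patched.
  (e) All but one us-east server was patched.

0

(a) ap-south: |A| = 7, |A ∩ B| = 4; needs |A ∩ B| < |A ∖ B| — false.
(b) us-west: |A| = 6, |A ∩ B| = 3; needs |A ∩ B| = 4 — false.
(c) eu-west: |A| = 6, |A ∩ B| = 3; needs |A ∖ B| = 2 — false.
(d) eu-north: |A| = 8, |A ∩ B| = 2; needs |A ∩ B| = 3 — false.
(e) us-east: |A| = 9, |A ∩ B| = 7; needs |A ∖ B| = 1 — false.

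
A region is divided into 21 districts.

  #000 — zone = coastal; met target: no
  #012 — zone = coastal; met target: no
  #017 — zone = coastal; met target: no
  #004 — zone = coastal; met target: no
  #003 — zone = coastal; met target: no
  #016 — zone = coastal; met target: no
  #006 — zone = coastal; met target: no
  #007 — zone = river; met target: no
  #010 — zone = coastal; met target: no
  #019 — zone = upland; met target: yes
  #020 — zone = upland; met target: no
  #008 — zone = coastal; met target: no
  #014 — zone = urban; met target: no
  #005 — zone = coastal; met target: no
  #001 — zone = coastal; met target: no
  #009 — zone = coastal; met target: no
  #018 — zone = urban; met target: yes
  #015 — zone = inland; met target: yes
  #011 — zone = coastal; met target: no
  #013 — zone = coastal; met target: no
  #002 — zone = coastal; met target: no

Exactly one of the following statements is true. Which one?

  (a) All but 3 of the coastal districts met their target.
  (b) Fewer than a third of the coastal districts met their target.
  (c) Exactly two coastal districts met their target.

(b)

|A| = 15, |A ∩ B| = 0, |A ∖ B| = 15.
(a) requires |A ∖ B| = 3: false.
(b) requires |A ∩ B| / |A| < 1/3: true.
(c) requires |A ∩ B| = 2: false.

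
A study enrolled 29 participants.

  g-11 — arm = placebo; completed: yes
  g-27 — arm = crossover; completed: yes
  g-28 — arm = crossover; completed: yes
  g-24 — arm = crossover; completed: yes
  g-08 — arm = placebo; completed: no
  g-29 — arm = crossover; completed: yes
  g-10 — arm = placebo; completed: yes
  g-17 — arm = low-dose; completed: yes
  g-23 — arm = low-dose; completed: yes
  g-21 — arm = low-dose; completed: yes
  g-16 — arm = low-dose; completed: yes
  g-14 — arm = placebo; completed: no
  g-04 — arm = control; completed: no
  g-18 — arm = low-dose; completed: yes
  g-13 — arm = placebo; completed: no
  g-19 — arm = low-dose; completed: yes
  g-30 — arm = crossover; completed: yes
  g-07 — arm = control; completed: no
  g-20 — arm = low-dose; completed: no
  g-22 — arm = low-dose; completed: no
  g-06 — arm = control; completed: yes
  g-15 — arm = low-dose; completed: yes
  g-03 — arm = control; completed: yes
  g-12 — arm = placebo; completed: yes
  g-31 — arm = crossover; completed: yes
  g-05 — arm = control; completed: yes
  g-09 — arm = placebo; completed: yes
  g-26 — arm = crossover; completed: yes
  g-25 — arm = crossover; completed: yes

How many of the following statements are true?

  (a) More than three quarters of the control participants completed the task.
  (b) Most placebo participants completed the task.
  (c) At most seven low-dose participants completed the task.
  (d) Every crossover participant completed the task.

(a) control: |A| = 5, |A ∩ B| = 3; needs |A ∩ B| / |A| > 3/4 — false.
(b) placebo: |A| = 7, |A ∩ B| = 4; needs |A ∩ B| > |A ∖ B| — true.
(c) low-dose: |A| = 9, |A ∩ B| = 7; needs |A ∩ B| ≤ 7 — true.
(d) crossover: |A| = 8, |A ∩ B| = 8; needs A ⊆ B, i.e. every element of A is in B (|A ∖ B| = 0) — true.

3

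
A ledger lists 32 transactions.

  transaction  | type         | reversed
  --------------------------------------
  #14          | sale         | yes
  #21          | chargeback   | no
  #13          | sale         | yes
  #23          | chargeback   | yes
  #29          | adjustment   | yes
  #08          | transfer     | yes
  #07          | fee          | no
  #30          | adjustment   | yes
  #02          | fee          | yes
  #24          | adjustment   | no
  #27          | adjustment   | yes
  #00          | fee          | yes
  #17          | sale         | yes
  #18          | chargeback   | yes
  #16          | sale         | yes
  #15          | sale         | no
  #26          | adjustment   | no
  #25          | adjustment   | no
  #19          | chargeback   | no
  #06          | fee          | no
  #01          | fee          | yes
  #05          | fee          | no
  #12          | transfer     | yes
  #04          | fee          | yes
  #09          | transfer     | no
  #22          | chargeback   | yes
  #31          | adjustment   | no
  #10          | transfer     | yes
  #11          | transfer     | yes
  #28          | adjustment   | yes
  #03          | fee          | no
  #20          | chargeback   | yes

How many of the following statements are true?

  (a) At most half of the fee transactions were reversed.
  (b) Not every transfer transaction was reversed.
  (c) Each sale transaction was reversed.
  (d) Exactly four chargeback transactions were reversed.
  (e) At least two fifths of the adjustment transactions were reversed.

(a) fee: |A| = 8, |A ∩ B| = 4; needs |A ∩ B| ≤ |A ∖ B| — true.
(b) transfer: |A| = 5, |A ∩ B| = 4; needs A ⊄ B (|A ∖ B| ≥ 1) — true.
(c) sale: |A| = 5, |A ∩ B| = 4; needs A ⊆ B, i.e. every element of A is in B (|A ∖ B| = 0) — false.
(d) chargeback: |A| = 6, |A ∩ B| = 4; needs |A ∩ B| = 4 — true.
(e) adjustment: |A| = 8, |A ∩ B| = 4; needs |A ∩ B| / |A| ≥ 2/5 — true.

4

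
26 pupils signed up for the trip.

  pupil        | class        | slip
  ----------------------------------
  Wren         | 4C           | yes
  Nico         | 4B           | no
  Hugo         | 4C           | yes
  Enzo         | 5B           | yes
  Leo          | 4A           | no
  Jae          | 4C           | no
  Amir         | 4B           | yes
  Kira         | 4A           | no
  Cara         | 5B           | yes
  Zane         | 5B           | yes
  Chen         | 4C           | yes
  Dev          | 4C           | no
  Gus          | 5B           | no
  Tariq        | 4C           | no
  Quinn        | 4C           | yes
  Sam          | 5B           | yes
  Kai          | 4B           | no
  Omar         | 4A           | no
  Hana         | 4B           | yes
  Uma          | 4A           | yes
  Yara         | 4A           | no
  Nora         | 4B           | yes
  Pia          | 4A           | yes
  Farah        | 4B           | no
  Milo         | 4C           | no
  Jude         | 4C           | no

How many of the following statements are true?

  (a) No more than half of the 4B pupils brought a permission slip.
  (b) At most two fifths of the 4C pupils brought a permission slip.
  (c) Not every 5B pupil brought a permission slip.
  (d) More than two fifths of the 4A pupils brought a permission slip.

2

(a) 4B: |A| = 6, |A ∩ B| = 3; needs |A ∩ B| ≤ |A ∖ B| — true.
(b) 4C: |A| = 9, |A ∩ B| = 4; needs |A ∩ B| / |A| ≤ 2/5 — false.
(c) 5B: |A| = 5, |A ∩ B| = 4; needs A ⊄ B (|A ∖ B| ≥ 1) — true.
(d) 4A: |A| = 6, |A ∩ B| = 2; needs |A ∩ B| / |A| > 2/5 — false.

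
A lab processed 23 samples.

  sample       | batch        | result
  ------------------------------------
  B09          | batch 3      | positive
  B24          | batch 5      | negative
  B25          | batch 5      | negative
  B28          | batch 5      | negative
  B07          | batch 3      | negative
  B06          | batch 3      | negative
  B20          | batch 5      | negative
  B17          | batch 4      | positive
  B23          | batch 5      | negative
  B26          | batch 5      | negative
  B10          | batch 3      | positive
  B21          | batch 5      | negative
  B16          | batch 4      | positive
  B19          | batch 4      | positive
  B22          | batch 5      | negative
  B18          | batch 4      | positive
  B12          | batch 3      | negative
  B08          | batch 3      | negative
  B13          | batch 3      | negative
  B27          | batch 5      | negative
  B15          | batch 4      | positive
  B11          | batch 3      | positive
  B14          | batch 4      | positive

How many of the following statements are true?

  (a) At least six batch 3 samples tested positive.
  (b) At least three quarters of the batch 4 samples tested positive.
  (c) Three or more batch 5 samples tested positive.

1

(a) batch 3: |A| = 8, |A ∩ B| = 3; needs |A ∩ B| ≥ 6 — false.
(b) batch 4: |A| = 6, |A ∩ B| = 6; needs |A ∩ B| / |A| ≥ 3/4 — true.
(c) batch 5: |A| = 9, |A ∩ B| = 0; needs |A ∩ B| ≥ 3 — false.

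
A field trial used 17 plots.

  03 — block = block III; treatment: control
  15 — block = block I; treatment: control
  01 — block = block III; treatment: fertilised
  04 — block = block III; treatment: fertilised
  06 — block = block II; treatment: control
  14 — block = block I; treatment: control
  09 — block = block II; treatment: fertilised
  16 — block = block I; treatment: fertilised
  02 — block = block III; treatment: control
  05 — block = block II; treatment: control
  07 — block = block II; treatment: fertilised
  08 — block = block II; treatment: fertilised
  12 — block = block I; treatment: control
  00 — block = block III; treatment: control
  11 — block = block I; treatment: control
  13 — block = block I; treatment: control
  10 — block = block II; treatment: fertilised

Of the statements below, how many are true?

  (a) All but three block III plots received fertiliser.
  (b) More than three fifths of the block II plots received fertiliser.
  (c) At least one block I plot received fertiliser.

(a) block III: |A| = 5, |A ∩ B| = 2; needs |A ∖ B| = 3 — true.
(b) block II: |A| = 6, |A ∩ B| = 4; needs |A ∩ B| / |A| > 3/5 — true.
(c) block I: |A| = 6, |A ∩ B| = 1; needs A ∩ B ≠ ∅ (|A ∩ B| ≥ 1) — true.

3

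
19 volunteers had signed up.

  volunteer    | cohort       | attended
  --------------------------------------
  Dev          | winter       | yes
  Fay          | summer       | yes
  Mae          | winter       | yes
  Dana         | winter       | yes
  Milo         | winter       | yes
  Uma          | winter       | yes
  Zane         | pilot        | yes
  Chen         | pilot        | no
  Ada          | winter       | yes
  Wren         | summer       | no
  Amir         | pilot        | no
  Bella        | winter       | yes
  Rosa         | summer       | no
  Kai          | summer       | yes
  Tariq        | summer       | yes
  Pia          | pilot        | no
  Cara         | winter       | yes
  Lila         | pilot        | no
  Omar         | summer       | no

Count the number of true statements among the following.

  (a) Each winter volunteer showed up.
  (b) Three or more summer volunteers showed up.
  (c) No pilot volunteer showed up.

2

(a) winter: |A| = 8, |A ∩ B| = 8; needs A ⊆ B, i.e. every element of A is in B (|A ∖ B| = 0) — true.
(b) summer: |A| = 6, |A ∩ B| = 3; needs |A ∩ B| ≥ 3 — true.
(c) pilot: |A| = 5, |A ∩ B| = 1; needs A ∩ B = ∅ (|A ∩ B| = 0) — false.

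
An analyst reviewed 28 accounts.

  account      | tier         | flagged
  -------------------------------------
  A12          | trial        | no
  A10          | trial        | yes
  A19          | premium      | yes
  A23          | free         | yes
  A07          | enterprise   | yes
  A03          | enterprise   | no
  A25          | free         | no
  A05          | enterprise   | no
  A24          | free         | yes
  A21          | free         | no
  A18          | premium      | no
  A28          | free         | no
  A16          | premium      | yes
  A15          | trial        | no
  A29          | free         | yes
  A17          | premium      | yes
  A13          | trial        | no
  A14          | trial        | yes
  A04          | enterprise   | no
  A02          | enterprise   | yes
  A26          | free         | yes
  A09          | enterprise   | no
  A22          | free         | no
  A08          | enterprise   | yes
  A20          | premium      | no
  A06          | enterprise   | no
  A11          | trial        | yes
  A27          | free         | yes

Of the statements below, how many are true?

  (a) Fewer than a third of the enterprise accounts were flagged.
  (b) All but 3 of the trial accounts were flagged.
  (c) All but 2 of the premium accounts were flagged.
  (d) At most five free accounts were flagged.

3

(a) enterprise: |A| = 8, |A ∩ B| = 3; needs |A ∩ B| / |A| < 1/3 — false.
(b) trial: |A| = 6, |A ∩ B| = 3; needs |A ∖ B| = 3 — true.
(c) premium: |A| = 5, |A ∩ B| = 3; needs |A ∖ B| = 2 — true.
(d) free: |A| = 9, |A ∩ B| = 5; needs |A ∩ B| ≤ 5 — true.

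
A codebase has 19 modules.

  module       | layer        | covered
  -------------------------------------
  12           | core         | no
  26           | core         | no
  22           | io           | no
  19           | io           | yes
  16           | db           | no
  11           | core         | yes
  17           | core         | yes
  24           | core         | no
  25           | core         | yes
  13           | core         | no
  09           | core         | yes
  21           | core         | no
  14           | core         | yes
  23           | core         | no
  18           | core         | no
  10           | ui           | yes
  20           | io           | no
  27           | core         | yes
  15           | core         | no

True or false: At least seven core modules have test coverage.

Truth condition: |A ∩ B| ≥ 7.
A (the restrictor) = {12, 26, 11, 17, 24, 25, 13, 09, 21, 14, 23, 18, 27, 15}, |A| = 14.
A ∩ B = {11, 17, 25, 09, 14, 27}, so |A ∩ B| = 6.
|A ∩ B| = 6, so the statement is false.

False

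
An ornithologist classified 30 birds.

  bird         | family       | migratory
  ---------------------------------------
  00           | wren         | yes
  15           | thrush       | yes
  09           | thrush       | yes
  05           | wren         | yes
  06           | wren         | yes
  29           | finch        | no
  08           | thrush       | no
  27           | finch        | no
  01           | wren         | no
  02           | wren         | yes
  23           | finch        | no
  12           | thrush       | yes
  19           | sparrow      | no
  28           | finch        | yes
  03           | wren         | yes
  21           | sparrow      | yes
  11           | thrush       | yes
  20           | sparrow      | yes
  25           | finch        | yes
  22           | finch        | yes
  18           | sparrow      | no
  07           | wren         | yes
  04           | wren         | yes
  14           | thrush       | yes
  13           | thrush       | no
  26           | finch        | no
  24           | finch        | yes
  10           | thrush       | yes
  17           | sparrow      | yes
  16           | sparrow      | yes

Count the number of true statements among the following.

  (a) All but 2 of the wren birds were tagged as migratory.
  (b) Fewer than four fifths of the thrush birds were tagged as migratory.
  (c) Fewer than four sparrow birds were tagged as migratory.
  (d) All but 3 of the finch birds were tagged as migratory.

1

(a) wren: |A| = 8, |A ∩ B| = 7; needs |A ∖ B| = 2 — false.
(b) thrush: |A| = 8, |A ∩ B| = 6; needs |A ∩ B| / |A| < 4/5 — true.
(c) sparrow: |A| = 6, |A ∩ B| = 4; needs |A ∩ B| < 4 — false.
(d) finch: |A| = 8, |A ∩ B| = 4; needs |A ∖ B| = 3 — false.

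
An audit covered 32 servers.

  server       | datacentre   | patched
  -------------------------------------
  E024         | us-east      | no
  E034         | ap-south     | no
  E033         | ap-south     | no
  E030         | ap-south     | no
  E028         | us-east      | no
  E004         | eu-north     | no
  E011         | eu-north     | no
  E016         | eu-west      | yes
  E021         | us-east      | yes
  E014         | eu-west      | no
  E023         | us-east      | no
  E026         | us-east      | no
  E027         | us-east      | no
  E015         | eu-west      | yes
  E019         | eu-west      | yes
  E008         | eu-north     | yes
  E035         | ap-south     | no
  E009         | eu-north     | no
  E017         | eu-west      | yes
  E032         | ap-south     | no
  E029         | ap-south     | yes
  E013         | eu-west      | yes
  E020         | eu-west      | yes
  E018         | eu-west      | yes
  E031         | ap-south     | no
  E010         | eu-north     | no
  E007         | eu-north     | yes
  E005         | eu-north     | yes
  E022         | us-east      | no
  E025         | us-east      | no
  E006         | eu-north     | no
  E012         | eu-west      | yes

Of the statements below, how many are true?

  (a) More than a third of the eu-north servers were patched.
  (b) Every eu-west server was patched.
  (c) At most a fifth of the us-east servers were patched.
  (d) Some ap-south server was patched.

3

(a) eu-north: |A| = 8, |A ∩ B| = 3; needs |A ∩ B| / |A| > 1/3 — true.
(b) eu-west: |A| = 9, |A ∩ B| = 8; needs A ⊆ B, i.e. every element of A is in B (|A ∖ B| = 0) — false.
(c) us-east: |A| = 8, |A ∩ B| = 1; needs |A ∩ B| / |A| ≤ 1/5 — true.
(d) ap-south: |A| = 7, |A ∩ B| = 1; needs A ∩ B ≠ ∅ (|A ∩ B| ≥ 1) — true.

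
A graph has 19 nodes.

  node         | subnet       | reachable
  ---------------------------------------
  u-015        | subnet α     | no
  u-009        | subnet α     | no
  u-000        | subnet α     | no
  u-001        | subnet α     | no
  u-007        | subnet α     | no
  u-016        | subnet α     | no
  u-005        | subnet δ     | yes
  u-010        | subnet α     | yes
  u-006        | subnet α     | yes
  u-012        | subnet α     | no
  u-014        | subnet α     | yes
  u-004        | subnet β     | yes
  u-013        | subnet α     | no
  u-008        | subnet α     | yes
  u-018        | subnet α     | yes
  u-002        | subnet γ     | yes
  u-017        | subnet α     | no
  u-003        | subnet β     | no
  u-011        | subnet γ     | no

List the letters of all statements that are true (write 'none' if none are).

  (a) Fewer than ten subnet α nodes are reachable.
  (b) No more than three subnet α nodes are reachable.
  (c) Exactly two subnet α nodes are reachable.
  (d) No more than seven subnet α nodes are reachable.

|A| = 14, |A ∩ B| = 5, |A ∖ B| = 9.
(a) |A ∩ B| < 10: holds.
(b) |A ∩ B| ≤ 3: fails.
(c) |A ∩ B| = 2: fails.
(d) |A ∩ B| ≤ 7: holds.

(a), (d)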